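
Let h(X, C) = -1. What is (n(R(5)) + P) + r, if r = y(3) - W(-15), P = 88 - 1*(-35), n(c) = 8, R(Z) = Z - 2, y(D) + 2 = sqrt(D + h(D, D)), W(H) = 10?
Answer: 119 + sqrt(2) ≈ 120.41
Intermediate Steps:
y(D) = -2 + sqrt(-1 + D) (y(D) = -2 + sqrt(D - 1) = -2 + sqrt(-1 + D))
R(Z) = -2 + Z
P = 123 (P = 88 + 35 = 123)
r = -12 + sqrt(2) (r = (-2 + sqrt(-1 + 3)) - 1*10 = (-2 + sqrt(2)) - 10 = -12 + sqrt(2) ≈ -10.586)
(n(R(5)) + P) + r = (8 + 123) + (-12 + sqrt(2)) = 131 + (-12 + sqrt(2)) = 119 + sqrt(2)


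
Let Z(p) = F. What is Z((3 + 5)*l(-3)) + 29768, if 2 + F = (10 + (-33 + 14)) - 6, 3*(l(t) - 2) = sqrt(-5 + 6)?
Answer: 29751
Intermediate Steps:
l(t) = 7/3 (l(t) = 2 + sqrt(-5 + 6)/3 = 2 + sqrt(1)/3 = 2 + (1/3)*1 = 2 + 1/3 = 7/3)
F = -17 (F = -2 + ((10 + (-33 + 14)) - 6) = -2 + ((10 - 19) - 6) = -2 + (-9 - 6) = -2 - 15 = -17)
Z(p) = -17
Z((3 + 5)*l(-3)) + 29768 = -17 + 29768 = 29751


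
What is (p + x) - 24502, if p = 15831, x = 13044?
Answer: 4373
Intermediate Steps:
(p + x) - 24502 = (15831 + 13044) - 24502 = 28875 - 24502 = 4373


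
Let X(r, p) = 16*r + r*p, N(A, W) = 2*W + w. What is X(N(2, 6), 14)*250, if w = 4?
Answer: 120000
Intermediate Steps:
N(A, W) = 4 + 2*W (N(A, W) = 2*W + 4 = 4 + 2*W)
X(r, p) = 16*r + p*r
X(N(2, 6), 14)*250 = ((4 + 2*6)*(16 + 14))*250 = ((4 + 12)*30)*250 = (16*30)*250 = 480*250 = 120000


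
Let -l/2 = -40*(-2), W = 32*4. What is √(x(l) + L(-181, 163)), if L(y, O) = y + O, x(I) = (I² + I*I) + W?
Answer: √51310 ≈ 226.52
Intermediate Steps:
W = 128
l = -160 (l = -(-80)*(-2) = -2*80 = -160)
x(I) = 128 + 2*I² (x(I) = (I² + I*I) + 128 = (I² + I²) + 128 = 2*I² + 128 = 128 + 2*I²)
L(y, O) = O + y
√(x(l) + L(-181, 163)) = √((128 + 2*(-160)²) + (163 - 181)) = √((128 + 2*25600) - 18) = √((128 + 51200) - 18) = √(51328 - 18) = √51310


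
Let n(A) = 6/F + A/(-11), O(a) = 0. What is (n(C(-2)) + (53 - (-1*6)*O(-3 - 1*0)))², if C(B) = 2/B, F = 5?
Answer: 8916196/3025 ≈ 2947.5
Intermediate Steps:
n(A) = 6/5 - A/11 (n(A) = 6/5 + A/(-11) = 6*(⅕) + A*(-1/11) = 6/5 - A/11)
(n(C(-2)) + (53 - (-1*6)*O(-3 - 1*0)))² = ((6/5 - 2/(11*(-2))) + (53 - (-1*6)*0))² = ((6/5 - 2*(-1)/(11*2)) + (53 - (-6)*0))² = ((6/5 - 1/11*(-1)) + (53 - 1*0))² = ((6/5 + 1/11) + (53 + 0))² = (71/55 + 53)² = (2986/55)² = 8916196/3025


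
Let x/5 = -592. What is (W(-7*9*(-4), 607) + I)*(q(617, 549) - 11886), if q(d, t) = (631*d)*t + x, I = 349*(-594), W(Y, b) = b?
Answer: -44176883710223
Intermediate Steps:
x = -2960 (x = 5*(-592) = -2960)
I = -207306
q(d, t) = -2960 + 631*d*t (q(d, t) = (631*d)*t - 2960 = 631*d*t - 2960 = -2960 + 631*d*t)
(W(-7*9*(-4), 607) + I)*(q(617, 549) - 11886) = (607 - 207306)*((-2960 + 631*617*549) - 11886) = -206699*((-2960 + 213740523) - 11886) = -206699*(213737563 - 11886) = -206699*213725677 = -44176883710223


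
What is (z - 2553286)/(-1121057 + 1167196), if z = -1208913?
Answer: -3017/37 ≈ -81.541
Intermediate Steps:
(z - 2553286)/(-1121057 + 1167196) = (-1208913 - 2553286)/(-1121057 + 1167196) = -3762199/46139 = -3762199*1/46139 = -3017/37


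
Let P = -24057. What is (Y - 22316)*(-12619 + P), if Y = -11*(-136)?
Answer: 763594320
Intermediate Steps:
Y = 1496
(Y - 22316)*(-12619 + P) = (1496 - 22316)*(-12619 - 24057) = -20820*(-36676) = 763594320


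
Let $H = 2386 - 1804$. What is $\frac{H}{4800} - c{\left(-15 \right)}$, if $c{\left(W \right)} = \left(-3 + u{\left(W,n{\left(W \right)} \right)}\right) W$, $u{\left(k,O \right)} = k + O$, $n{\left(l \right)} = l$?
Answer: $- \frac{395903}{800} \approx -494.88$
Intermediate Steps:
$H = 582$
$u{\left(k,O \right)} = O + k$
$c{\left(W \right)} = W \left(-3 + 2 W\right)$ ($c{\left(W \right)} = \left(-3 + \left(W + W\right)\right) W = \left(-3 + 2 W\right) W = W \left(-3 + 2 W\right)$)
$\frac{H}{4800} - c{\left(-15 \right)} = \frac{582}{4800} - - 15 \left(-3 + 2 \left(-15\right)\right) = 582 \cdot \frac{1}{4800} - - 15 \left(-3 - 30\right) = \frac{97}{800} - \left(-15\right) \left(-33\right) = \frac{97}{800} - 495 = - \frac{395903}{800}$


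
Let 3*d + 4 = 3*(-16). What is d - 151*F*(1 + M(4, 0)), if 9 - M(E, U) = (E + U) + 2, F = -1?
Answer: 1760/3 ≈ 586.67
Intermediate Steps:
M(E, U) = 7 - E - U (M(E, U) = 9 - ((E + U) + 2) = 9 - (2 + E + U) = 9 + (-2 - E - U) = 7 - E - U)
d = -52/3 (d = -4/3 + (3*(-16))/3 = -4/3 + (1/3)*(-48) = -4/3 - 16 = -52/3 ≈ -17.333)
d - 151*F*(1 + M(4, 0)) = -52/3 - (-151)*(1 + (7 - 1*4 - 1*0)) = -52/3 - (-151)*(1 + (7 - 4 + 0)) = -52/3 - (-151)*(1 + 3) = -52/3 - (-151)*4 = -52/3 - 151*(-4) = -52/3 + 604 = 1760/3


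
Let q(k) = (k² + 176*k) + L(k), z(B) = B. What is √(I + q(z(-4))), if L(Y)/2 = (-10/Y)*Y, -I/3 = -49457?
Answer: 9*√1823 ≈ 384.27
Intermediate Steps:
I = 148371 (I = -3*(-49457) = 148371)
L(Y) = -20 (L(Y) = 2*((-10/Y)*Y) = 2*(-10) = -20)
q(k) = -20 + k² + 176*k (q(k) = (k² + 176*k) - 20 = -20 + k² + 176*k)
√(I + q(z(-4))) = √(148371 + (-20 + (-4)² + 176*(-4))) = √(148371 + (-20 + 16 - 704)) = √(148371 - 708) = √147663 = 9*√1823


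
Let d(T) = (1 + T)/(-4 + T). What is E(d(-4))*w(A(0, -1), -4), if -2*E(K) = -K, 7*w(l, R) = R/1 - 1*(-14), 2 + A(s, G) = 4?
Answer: 15/56 ≈ 0.26786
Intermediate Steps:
A(s, G) = 2 (A(s, G) = -2 + 4 = 2)
d(T) = (1 + T)/(-4 + T)
w(l, R) = 2 + R/7 (w(l, R) = (R/1 - 1*(-14))/7 = (R*1 + 14)/7 = (R + 14)/7 = (14 + R)/7 = 2 + R/7)
E(K) = K/2 (E(K) = -(-1)*K/2 = K/2)
E(d(-4))*w(A(0, -1), -4) = (((1 - 4)/(-4 - 4))/2)*(2 + (⅐)*(-4)) = ((-3/(-8))/2)*(2 - 4/7) = ((-⅛*(-3))/2)*(10/7) = ((½)*(3/8))*(10/7) = (3/16)*(10/7) = 15/56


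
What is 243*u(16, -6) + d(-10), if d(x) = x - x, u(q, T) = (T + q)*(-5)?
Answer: -12150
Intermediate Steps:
u(q, T) = -5*T - 5*q
d(x) = 0
243*u(16, -6) + d(-10) = 243*(-5*(-6) - 5*16) + 0 = 243*(30 - 80) + 0 = 243*(-50) + 0 = -12150 + 0 = -12150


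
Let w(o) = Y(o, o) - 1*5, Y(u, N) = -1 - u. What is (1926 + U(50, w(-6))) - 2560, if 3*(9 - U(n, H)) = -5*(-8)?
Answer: -1915/3 ≈ -638.33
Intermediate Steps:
w(o) = -6 - o (w(o) = (-1 - o) - 1*5 = (-1 - o) - 5 = -6 - o)
U(n, H) = -13/3 (U(n, H) = 9 - (-5)*(-8)/3 = 9 - ⅓*40 = 9 - 40/3 = -13/3)
(1926 + U(50, w(-6))) - 2560 = (1926 - 13/3) - 2560 = 5765/3 - 2560 = -1915/3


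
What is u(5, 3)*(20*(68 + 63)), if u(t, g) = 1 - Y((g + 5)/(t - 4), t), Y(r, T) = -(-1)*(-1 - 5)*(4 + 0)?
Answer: 65500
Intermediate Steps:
Y(r, T) = -24 (Y(r, T) = -(-1)*(-6*4) = -(-1)*(-24) = -1*24 = -24)
u(t, g) = 25 (u(t, g) = 1 - 1*(-24) = 1 + 24 = 25)
u(5, 3)*(20*(68 + 63)) = 25*(20*(68 + 63)) = 25*(20*131) = 25*2620 = 65500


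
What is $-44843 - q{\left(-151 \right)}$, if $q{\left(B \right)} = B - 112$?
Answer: $-44580$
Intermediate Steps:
$q{\left(B \right)} = -112 + B$
$-44843 - q{\left(-151 \right)} = -44843 - \left(-112 - 151\right) = -44843 - -263 = -44843 + 263 = -44580$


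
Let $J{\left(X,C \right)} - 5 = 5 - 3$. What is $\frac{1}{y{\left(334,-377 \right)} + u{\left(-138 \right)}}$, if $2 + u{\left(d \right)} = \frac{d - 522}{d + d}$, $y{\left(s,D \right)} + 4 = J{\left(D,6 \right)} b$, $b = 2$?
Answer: $\frac{23}{239} \approx 0.096234$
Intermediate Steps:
$J{\left(X,C \right)} = 7$ ($J{\left(X,C \right)} = 5 + \left(5 - 3\right) = 5 + 2 = 7$)
$y{\left(s,D \right)} = 10$ ($y{\left(s,D \right)} = -4 + 7 \cdot 2 = -4 + 14 = 10$)
$u{\left(d \right)} = -2 + \frac{-522 + d}{2 d}$ ($u{\left(d \right)} = -2 + \frac{d - 522}{d + d} = -2 + \frac{-522 + d}{2 d}$)
$\frac{1}{y{\left(334,-377 \right)} + u{\left(-138 \right)}} = \frac{1}{10 - \left(\frac{3}{2} + \frac{261}{-138}\right)} = \frac{1}{10 - - \frac{9}{23}} = \frac{1}{10 + \left(- \frac{3}{2} + \frac{87}{46}\right)} = \frac{1}{10 + \frac{9}{23}} = \frac{1}{\frac{239}{23}} = \frac{23}{239}$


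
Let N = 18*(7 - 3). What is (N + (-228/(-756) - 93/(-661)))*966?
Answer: 138768844/1983 ≈ 69979.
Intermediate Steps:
N = 72 (N = 18*4 = 72)
(N + (-228/(-756) - 93/(-661)))*966 = (72 + (-228/(-756) - 93/(-661)))*966 = (72 + (-228*(-1/756) - 93*(-1/661)))*966 = (72 + (19/63 + 93/661))*966 = (72 + 18418/41643)*966 = (3016714/41643)*966 = 138768844/1983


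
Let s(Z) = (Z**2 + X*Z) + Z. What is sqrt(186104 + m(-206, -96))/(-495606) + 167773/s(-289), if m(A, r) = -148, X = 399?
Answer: -9869/1887 - sqrt(46489)/247803 ≈ -5.2309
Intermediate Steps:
s(Z) = Z**2 + 400*Z (s(Z) = (Z**2 + 399*Z) + Z = Z**2 + 400*Z)
sqrt(186104 + m(-206, -96))/(-495606) + 167773/s(-289) = sqrt(186104 - 148)/(-495606) + 167773/((-289*(400 - 289))) = sqrt(185956)*(-1/495606) + 167773/((-289*111)) = (2*sqrt(46489))*(-1/495606) + 167773/(-32079) = -sqrt(46489)/247803 + 167773*(-1/32079) = -sqrt(46489)/247803 - 9869/1887 = -9869/1887 - sqrt(46489)/247803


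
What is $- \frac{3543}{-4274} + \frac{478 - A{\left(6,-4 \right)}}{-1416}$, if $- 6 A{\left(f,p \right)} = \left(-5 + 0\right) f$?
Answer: $\frac{1497643}{3025992} \approx 0.49493$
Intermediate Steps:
$A{\left(f,p \right)} = \frac{5 f}{6}$ ($A{\left(f,p \right)} = - \frac{\left(-5 + 0\right) f}{6} = - \frac{\left(-5\right) f}{6} = \frac{5 f}{6}$)
$- \frac{3543}{-4274} + \frac{478 - A{\left(6,-4 \right)}}{-1416} = - \frac{3543}{-4274} + \frac{478 - \frac{5}{6} \cdot 6}{-1416} = \left(-3543\right) \left(- \frac{1}{4274}\right) + \left(478 - 5\right) \left(- \frac{1}{1416}\right) = \frac{3543}{4274} + \left(478 - 5\right) \left(- \frac{1}{1416}\right) = \frac{3543}{4274} + 473 \left(- \frac{1}{1416}\right) = \frac{3543}{4274} - \frac{473}{1416} = \frac{1497643}{3025992}$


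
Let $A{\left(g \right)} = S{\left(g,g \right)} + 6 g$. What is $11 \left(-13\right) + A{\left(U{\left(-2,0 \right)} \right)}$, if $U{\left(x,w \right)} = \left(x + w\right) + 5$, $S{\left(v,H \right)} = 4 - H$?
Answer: $-124$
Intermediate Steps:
$U{\left(x,w \right)} = 5 + w + x$ ($U{\left(x,w \right)} = \left(w + x\right) + 5 = 5 + w + x$)
$A{\left(g \right)} = 4 + 5 g$ ($A{\left(g \right)} = \left(4 - g\right) + 6 g = 4 + 5 g$)
$11 \left(-13\right) + A{\left(U{\left(-2,0 \right)} \right)} = 11 \left(-13\right) + \left(4 + 5 \left(5 + 0 - 2\right)\right) = -143 + \left(4 + 5 \cdot 3\right) = -143 + \left(4 + 15\right) = -143 + 19 = -124$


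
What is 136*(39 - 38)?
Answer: 136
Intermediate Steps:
136*(39 - 38) = 136*1 = 136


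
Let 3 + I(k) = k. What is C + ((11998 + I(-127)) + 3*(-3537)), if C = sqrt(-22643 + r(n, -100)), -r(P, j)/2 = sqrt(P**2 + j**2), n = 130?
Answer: 1257 + sqrt(-22643 - 20*sqrt(269)) ≈ 1257.0 + 151.56*I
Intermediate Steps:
I(k) = -3 + k
r(P, j) = -2*sqrt(P**2 + j**2)
C = sqrt(-22643 - 20*sqrt(269)) (C = sqrt(-22643 - 2*sqrt(130**2 + (-100)**2)) = sqrt(-22643 - 2*sqrt(16900 + 10000)) = sqrt(-22643 - 20*sqrt(269)) ≈ 151.56*I)
C + ((11998 + I(-127)) + 3*(-3537)) = sqrt(-22643 - 20*sqrt(269)) + ((11998 + (-3 - 127)) + 3*(-3537)) = sqrt(-22643 - 20*sqrt(269)) + ((11998 - 130) - 10611) = sqrt(-22643 - 20*sqrt(269)) + (11868 - 10611) = sqrt(-22643 - 20*sqrt(269)) + 1257 = 1257 + sqrt(-22643 - 20*sqrt(269))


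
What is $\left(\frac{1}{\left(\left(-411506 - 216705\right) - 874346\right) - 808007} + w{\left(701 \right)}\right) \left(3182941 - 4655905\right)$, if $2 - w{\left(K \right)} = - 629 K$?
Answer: $- \frac{125054557073553001}{192547} \approx -6.4948 \cdot 10^{11}$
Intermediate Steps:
$w{\left(K \right)} = 2 + 629 K$ ($w{\left(K \right)} = 2 - - 629 K = 2 + 629 K$)
$\left(\frac{1}{\left(\left(-411506 - 216705\right) - 874346\right) - 808007} + w{\left(701 \right)}\right) \left(3182941 - 4655905\right) = \left(\frac{1}{\left(\left(-411506 - 216705\right) - 874346\right) - 808007} + \left(2 + 629 \cdot 701\right)\right) \left(3182941 - 4655905\right) = \left(\frac{1}{\left(-628211 - 874346\right) - 808007} + \left(2 + 440929\right)\right) \left(-1472964\right) = \left(\frac{1}{-1502557 - 808007} + 440931\right) \left(-1472964\right) = \left(\frac{1}{-2310564} + 440931\right) \left(-1472964\right) = \left(- \frac{1}{2310564} + 440931\right) \left(-1472964\right) = \frac{1018799295083}{2310564} \left(-1472964\right) = - \frac{125054557073553001}{192547}$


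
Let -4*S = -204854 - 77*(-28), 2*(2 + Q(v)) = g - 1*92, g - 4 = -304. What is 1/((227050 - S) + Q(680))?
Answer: 2/352355 ≈ 5.6761e-6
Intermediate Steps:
g = -300 (g = 4 - 304 = -300)
Q(v) = -198 (Q(v) = -2 + (-300 - 1*92)/2 = -2 + (-300 - 92)/2 = -2 + (1/2)*(-392) = -2 - 196 = -198)
S = 101349/2 (S = -(-204854 - 77*(-28))/4 = -(-204854 - 1*(-2156))/4 = -(-204854 + 2156)/4 = -1/4*(-202698) = 101349/2 ≈ 50675.)
1/((227050 - S) + Q(680)) = 1/((227050 - 1*101349/2) - 198) = 1/((227050 - 101349/2) - 198) = 1/(352751/2 - 198) = 1/(352355/2) = 2/352355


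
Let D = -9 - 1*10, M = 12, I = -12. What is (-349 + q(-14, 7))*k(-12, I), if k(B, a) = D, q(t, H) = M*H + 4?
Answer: 4959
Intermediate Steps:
q(t, H) = 4 + 12*H (q(t, H) = 12*H + 4 = 4 + 12*H)
D = -19 (D = -9 - 10 = -19)
k(B, a) = -19
(-349 + q(-14, 7))*k(-12, I) = (-349 + (4 + 12*7))*(-19) = (-349 + (4 + 84))*(-19) = (-349 + 88)*(-19) = -261*(-19) = 4959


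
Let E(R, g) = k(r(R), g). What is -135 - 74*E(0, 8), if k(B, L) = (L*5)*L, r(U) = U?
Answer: -23815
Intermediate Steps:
k(B, L) = 5*L**2 (k(B, L) = (5*L)*L = 5*L**2)
E(R, g) = 5*g**2
-135 - 74*E(0, 8) = -135 - 370*8**2 = -135 - 370*64 = -135 - 74*320 = -135 - 23680 = -23815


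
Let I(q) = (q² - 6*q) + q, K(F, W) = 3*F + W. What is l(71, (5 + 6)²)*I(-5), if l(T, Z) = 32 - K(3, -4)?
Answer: 1350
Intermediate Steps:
K(F, W) = W + 3*F
I(q) = q² - 5*q
l(T, Z) = 27 (l(T, Z) = 32 - (-4 + 3*3) = 32 - (-4 + 9) = 32 - 1*5 = 32 - 5 = 27)
l(71, (5 + 6)²)*I(-5) = 27*(-5*(-5 - 5)) = 27*(-5*(-10)) = 27*50 = 1350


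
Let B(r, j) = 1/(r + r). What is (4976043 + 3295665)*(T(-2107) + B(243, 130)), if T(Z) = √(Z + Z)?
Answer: 1378618/81 + 57901956*I*√86 ≈ 17020.0 + 5.3696e+8*I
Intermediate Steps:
T(Z) = √2*√Z (T(Z) = √(2*Z) = √2*√Z)
B(r, j) = 1/(2*r)
(4976043 + 3295665)*(T(-2107) + B(243, 130)) = (4976043 + 3295665)*(√2*√(-2107) + (½)/243) = 8271708*(√2*(7*I*√43) + (½)*(1/243)) = 8271708*(7*I*√86 + 1/486) = 8271708*(1/486 + 7*I*√86) = 1378618/81 + 57901956*I*√86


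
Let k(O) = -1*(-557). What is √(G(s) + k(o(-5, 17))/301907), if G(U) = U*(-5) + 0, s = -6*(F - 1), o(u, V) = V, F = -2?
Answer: I*√8203137136211/301907 ≈ 9.4867*I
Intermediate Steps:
k(O) = 557
s = 18 (s = -6*(-2 - 1) = -6*(-3) = 18)
G(U) = -5*U (G(U) = -5*U + 0 = -5*U)
√(G(s) + k(o(-5, 17))/301907) = √(-5*18 + 557/301907) = √(-90 + 557*(1/301907)) = √(-90 + 557/301907) = √(-27171073/301907) = I*√8203137136211/301907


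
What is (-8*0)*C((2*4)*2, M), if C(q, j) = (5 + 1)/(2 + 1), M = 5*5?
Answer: 0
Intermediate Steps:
M = 25
C(q, j) = 2 (C(q, j) = 6/3 = 6*(⅓) = 2)
(-8*0)*C((2*4)*2, M) = -8*0*2 = 0*2 = 0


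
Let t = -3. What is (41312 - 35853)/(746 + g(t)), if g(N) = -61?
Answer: 5459/685 ≈ 7.9693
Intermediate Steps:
(41312 - 35853)/(746 + g(t)) = (41312 - 35853)/(746 - 61) = 5459/685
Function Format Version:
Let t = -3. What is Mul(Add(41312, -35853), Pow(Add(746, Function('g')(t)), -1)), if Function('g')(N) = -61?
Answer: Rational(5459, 685) ≈ 7.9693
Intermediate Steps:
Mul(Add(41312, -35853), Pow(Add(746, Function('g')(t)), -1)) = Mul(Add(41312, -35853), Pow(Add(746, -61), -1)) = Mul(5459, Pow(685, -1)) = Mul(5459, Rational(1, 685)) = Rational(5459, 685)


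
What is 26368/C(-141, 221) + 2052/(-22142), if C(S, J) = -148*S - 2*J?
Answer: 135481526/113068123 ≈ 1.1982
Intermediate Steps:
26368/C(-141, 221) + 2052/(-22142) = 26368/(-148*(-141) - 2*221) + 2052/(-22142) = 26368/(20868 - 442) + 2052*(-1/22142) = 26368/20426 - 1026/11071 = 26368*(1/20426) - 1026/11071 = 13184/10213 - 1026/11071 = 135481526/113068123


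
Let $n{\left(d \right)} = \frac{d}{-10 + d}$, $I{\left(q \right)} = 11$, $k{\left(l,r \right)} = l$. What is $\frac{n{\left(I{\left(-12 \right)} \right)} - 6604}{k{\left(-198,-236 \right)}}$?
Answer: $\frac{6593}{198} \approx 33.298$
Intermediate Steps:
$\frac{n{\left(I{\left(-12 \right)} \right)} - 6604}{k{\left(-198,-236 \right)}} = \frac{\frac{11}{-10 + 11} - 6604}{-198} = \left(\frac{11}{1} - 6604\right) \left(- \frac{1}{198}\right) = \left(11 \cdot 1 - 6604\right) \left(- \frac{1}{198}\right) = \left(11 - 6604\right) \left(- \frac{1}{198}\right) = \left(-6593\right) \left(- \frac{1}{198}\right) = \frac{6593}{198}$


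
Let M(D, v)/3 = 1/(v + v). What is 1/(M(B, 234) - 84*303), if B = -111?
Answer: -156/3970511 ≈ -3.9290e-5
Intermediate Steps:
M(D, v) = 3/(2*v) (M(D, v) = 3/(v + v) = 3/((2*v)) = 3*(1/(2*v)) = 3/(2*v))
1/(M(B, 234) - 84*303) = 1/((3/2)/234 - 84*303) = 1/((3/2)*(1/234) - 25452) = 1/(1/156 - 25452) = 1/(-3970511/156) = -156/3970511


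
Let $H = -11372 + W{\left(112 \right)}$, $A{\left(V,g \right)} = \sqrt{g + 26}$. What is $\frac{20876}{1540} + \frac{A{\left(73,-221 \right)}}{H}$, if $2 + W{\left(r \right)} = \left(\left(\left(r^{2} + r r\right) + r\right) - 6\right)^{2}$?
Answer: $\frac{5219}{385} + \frac{i \sqrt{195}}{634726262} \approx 13.556 + 2.2 \cdot 10^{-8} i$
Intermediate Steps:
$A{\left(V,g \right)} = \sqrt{26 + g}$
$W{\left(r \right)} = -2 + \left(-6 + r + 2 r^{2}\right)^{2}$ ($W{\left(r \right)} = -2 + \left(\left(\left(r^{2} + r r\right) + r\right) - 6\right)^{2} = -2 + \left(\left(\left(r^{2} + r^{2}\right) + r\right) - 6\right)^{2} = -2 + \left(\left(2 r^{2} + r\right) - 6\right)^{2} = -2 + \left(\left(r + 2 r^{2}\right) - 6\right)^{2} = -2 + \left(-6 + r + 2 r^{2}\right)^{2}$)
$H = 634726262$ ($H = -11372 - \left(2 - \left(-6 + 112 + 2 \cdot 112^{2}\right)^{2}\right) = -11372 - \left(2 - \left(-6 + 112 + 2 \cdot 12544\right)^{2}\right) = -11372 - \left(2 - \left(-6 + 112 + 25088\right)^{2}\right) = -11372 - \left(2 - 25194^{2}\right) = -11372 + \left(-2 + 634737636\right) = -11372 + 634737634 = 634726262$)
$\frac{20876}{1540} + \frac{A{\left(73,-221 \right)}}{H} = \frac{20876}{1540} + \frac{\sqrt{26 - 221}}{634726262} = 20876 \cdot \frac{1}{1540} + \sqrt{-195} \cdot \frac{1}{634726262} = \frac{5219}{385} + i \sqrt{195} \cdot \frac{1}{634726262} = \frac{5219}{385} + \frac{i \sqrt{195}}{634726262}$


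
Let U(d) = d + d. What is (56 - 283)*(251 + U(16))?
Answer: -64241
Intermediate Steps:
U(d) = 2*d
(56 - 283)*(251 + U(16)) = (56 - 283)*(251 + 2*16) = -227*(251 + 32) = -227*283 = -64241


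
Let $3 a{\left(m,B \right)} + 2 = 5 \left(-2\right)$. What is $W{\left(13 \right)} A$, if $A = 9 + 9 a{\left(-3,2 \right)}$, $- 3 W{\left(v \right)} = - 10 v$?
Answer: $-1170$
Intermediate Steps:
$a{\left(m,B \right)} = -4$ ($a{\left(m,B \right)} = - \frac{2}{3} + \frac{5 \left(-2\right)}{3} = - \frac{2}{3} + \frac{1}{3} \left(-10\right) = - \frac{2}{3} - \frac{10}{3} = -4$)
$W{\left(v \right)} = \frac{10 v}{3}$ ($W{\left(v \right)} = - \frac{\left(-10\right) v}{3} = \frac{10 v}{3}$)
$A = -27$ ($A = 9 + 9 \left(-4\right) = 9 - 36 = -27$)
$W{\left(13 \right)} A = \frac{10}{3} \cdot 13 \left(-27\right) = \frac{130}{3} \left(-27\right) = -1170$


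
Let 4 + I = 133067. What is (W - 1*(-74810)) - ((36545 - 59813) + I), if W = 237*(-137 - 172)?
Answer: -108218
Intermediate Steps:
I = 133063 (I = -4 + 133067 = 133063)
W = -73233 (W = 237*(-309) = -73233)
(W - 1*(-74810)) - ((36545 - 59813) + I) = (-73233 - 1*(-74810)) - ((36545 - 59813) + 133063) = (-73233 + 74810) - (-23268 + 133063) = 1577 - 1*109795 = 1577 - 109795 = -108218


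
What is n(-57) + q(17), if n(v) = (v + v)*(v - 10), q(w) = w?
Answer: 7655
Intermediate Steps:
n(v) = 2*v*(-10 + v) (n(v) = (2*v)*(-10 + v) = 2*v*(-10 + v))
n(-57) + q(17) = 2*(-57)*(-10 - 57) + 17 = 2*(-57)*(-67) + 17 = 7638 + 17 = 7655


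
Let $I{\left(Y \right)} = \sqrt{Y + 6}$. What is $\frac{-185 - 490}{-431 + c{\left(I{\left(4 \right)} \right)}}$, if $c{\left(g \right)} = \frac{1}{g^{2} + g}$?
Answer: $\frac{8725500}{5569957} - \frac{225 \sqrt{10}}{5569957} \approx 1.5664$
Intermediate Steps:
$I{\left(Y \right)} = \sqrt{6 + Y}$
$c{\left(g \right)} = \frac{1}{g + g^{2}}$
$\frac{-185 - 490}{-431 + c{\left(I{\left(4 \right)} \right)}} = \frac{-185 - 490}{-431 + \frac{1}{\sqrt{6 + 4} \left(1 + \sqrt{6 + 4}\right)}} = - \frac{675}{-431 + \frac{1}{\sqrt{10} \left(1 + \sqrt{10}\right)}} = - \frac{675}{-431 + \frac{\frac{1}{10} \sqrt{10}}{1 + \sqrt{10}}} = - \frac{675}{-431 + \frac{\sqrt{10}}{10 \left(1 + \sqrt{10}\right)}}$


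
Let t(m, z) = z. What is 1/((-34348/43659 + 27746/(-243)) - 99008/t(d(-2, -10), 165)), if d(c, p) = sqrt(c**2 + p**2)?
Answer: -654885/468253442 ≈ -0.0013986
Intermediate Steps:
1/((-34348/43659 + 27746/(-243)) - 99008/t(d(-2, -10), 165)) = 1/((-34348/43659 + 27746/(-243)) - 99008/165) = 1/((-34348*1/43659 + 27746*(-1/243)) - 99008*1/165) = 1/((-34348/43659 - 27746/243) - 99008/165) = 1/(-15058138/130977 - 99008/165) = 1/(-468253442/654885) = -654885/468253442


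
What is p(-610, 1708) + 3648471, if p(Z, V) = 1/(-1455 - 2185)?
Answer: 13280434439/3640 ≈ 3.6485e+6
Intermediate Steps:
p(Z, V) = -1/3640 (p(Z, V) = 1/(-3640) = -1/3640)
p(-610, 1708) + 3648471 = -1/3640 + 3648471 = 13280434439/3640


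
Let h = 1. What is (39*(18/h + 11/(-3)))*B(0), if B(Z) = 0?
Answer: 0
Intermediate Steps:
(39*(18/h + 11/(-3)))*B(0) = (39*(18/1 + 11/(-3)))*0 = (39*(18*1 + 11*(-⅓)))*0 = (39*(18 - 11/3))*0 = (39*(43/3))*0 = 559*0 = 0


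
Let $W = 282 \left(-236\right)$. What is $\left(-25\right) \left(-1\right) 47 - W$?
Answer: $67727$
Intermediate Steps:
$W = -66552$
$\left(-25\right) \left(-1\right) 47 - W = \left(-25\right) \left(-1\right) 47 - -66552 = 25 \cdot 47 + 66552 = 1175 + 66552 = 67727$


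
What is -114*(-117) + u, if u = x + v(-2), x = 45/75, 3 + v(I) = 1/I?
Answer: 133351/10 ≈ 13335.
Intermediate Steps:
v(I) = -3 + 1/I
x = ⅗ (x = 45*(1/75) = ⅗ ≈ 0.60000)
u = -29/10 (u = ⅗ + (-3 + 1/(-2)) = ⅗ + (-3 - ½) = ⅗ - 7/2 = -29/10 ≈ -2.9000)
-114*(-117) + u = -114*(-117) - 29/10 = 13338 - 29/10 = 133351/10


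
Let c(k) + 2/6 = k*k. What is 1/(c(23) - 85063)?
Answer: -3/253603 ≈ -1.1830e-5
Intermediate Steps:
c(k) = -⅓ + k² (c(k) = -⅓ + k*k = -⅓ + k²)
1/(c(23) - 85063) = 1/((-⅓ + 23²) - 85063) = 1/((-⅓ + 529) - 85063) = 1/(1586/3 - 85063) = 1/(-253603/3) = -3/253603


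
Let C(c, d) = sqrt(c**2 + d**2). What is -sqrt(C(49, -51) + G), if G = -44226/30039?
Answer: -sqrt(-147611646 + 100260169*sqrt(5002))/10013 ≈ -8.3218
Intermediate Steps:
G = -14742/10013 (G = -44226*1/30039 = -14742/10013 ≈ -1.4723)
-sqrt(C(49, -51) + G) = -sqrt(sqrt(49**2 + (-51)**2) - 14742/10013) = -sqrt(sqrt(2401 + 2601) - 14742/10013) = -sqrt(sqrt(5002) - 14742/10013) = -sqrt(-14742/10013 + sqrt(5002))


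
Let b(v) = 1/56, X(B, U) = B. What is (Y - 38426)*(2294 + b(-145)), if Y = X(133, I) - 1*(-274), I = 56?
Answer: -4884110835/56 ≈ -8.7216e+7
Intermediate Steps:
b(v) = 1/56
Y = 407 (Y = 133 - 1*(-274) = 133 + 274 = 407)
(Y - 38426)*(2294 + b(-145)) = (407 - 38426)*(2294 + 1/56) = -38019*128465/56 = -4884110835/56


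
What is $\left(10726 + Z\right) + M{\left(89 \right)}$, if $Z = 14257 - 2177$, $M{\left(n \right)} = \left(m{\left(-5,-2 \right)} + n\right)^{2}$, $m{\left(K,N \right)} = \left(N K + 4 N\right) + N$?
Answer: $30727$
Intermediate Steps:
$m{\left(K,N \right)} = 5 N + K N$ ($m{\left(K,N \right)} = \left(K N + 4 N\right) + N = \left(4 N + K N\right) + N = 5 N + K N$)
$M{\left(n \right)} = n^{2}$ ($M{\left(n \right)} = \left(- 2 \left(5 - 5\right) + n\right)^{2} = \left(\left(-2\right) 0 + n\right)^{2} = \left(0 + n\right)^{2} = n^{2}$)
$Z = 12080$
$\left(10726 + Z\right) + M{\left(89 \right)} = \left(10726 + 12080\right) + 89^{2} = 22806 + 7921 = 30727$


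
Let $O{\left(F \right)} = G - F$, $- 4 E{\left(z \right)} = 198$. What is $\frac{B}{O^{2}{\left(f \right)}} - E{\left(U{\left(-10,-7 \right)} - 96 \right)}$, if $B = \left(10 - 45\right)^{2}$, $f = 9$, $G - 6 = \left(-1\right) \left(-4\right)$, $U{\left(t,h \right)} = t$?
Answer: $\frac{2549}{2} \approx 1274.5$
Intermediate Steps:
$G = 10$ ($G = 6 - -4 = 6 + 4 = 10$)
$E{\left(z \right)} = - \frac{99}{2}$ ($E{\left(z \right)} = \left(- \frac{1}{4}\right) 198 = - \frac{99}{2}$)
$O{\left(F \right)} = 10 - F$
$B = 1225$ ($B = \left(-35\right)^{2} = 1225$)
$\frac{B}{O^{2}{\left(f \right)}} - E{\left(U{\left(-10,-7 \right)} - 96 \right)} = \frac{1225}{\left(10 - 9\right)^{2}} - - \frac{99}{2} = \frac{1225}{\left(10 - 9\right)^{2}} + \frac{99}{2} = \frac{1225}{1^{2}} + \frac{99}{2} = \frac{1225}{1} + \frac{99}{2} = 1225 \cdot 1 + \frac{99}{2} = 1225 + \frac{99}{2} = \frac{2549}{2}$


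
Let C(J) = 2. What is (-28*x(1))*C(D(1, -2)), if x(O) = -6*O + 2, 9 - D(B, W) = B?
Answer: 224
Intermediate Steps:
D(B, W) = 9 - B
x(O) = 2 - 6*O
(-28*x(1))*C(D(1, -2)) = -28*(2 - 6*1)*2 = -28*(2 - 6)*2 = -28*(-4)*2 = 112*2 = 224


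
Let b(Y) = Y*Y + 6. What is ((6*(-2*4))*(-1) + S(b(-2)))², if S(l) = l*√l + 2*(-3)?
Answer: 2764 + 840*√10 ≈ 5420.3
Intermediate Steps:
b(Y) = 6 + Y² (b(Y) = Y² + 6 = 6 + Y²)
S(l) = -6 + l^(3/2) (S(l) = l^(3/2) - 6 = -6 + l^(3/2))
((6*(-2*4))*(-1) + S(b(-2)))² = ((6*(-2*4))*(-1) + (-6 + (6 + (-2)²)^(3/2)))² = ((6*(-8))*(-1) + (-6 + (6 + 4)^(3/2)))² = (-48*(-1) + (-6 + 10^(3/2)))² = (48 + (-6 + 10*√10))² = (42 + 10*√10)²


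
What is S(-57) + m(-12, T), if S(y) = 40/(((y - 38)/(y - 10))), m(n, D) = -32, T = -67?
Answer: -72/19 ≈ -3.7895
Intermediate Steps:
S(y) = 40*(-10 + y)/(-38 + y) (S(y) = 40/(((-38 + y)/(-10 + y))) = 40*((-10 + y)/(-38 + y)) = 40*(-10 + y)/(-38 + y))
S(-57) + m(-12, T) = 40*(-10 - 57)/(-38 - 57) - 32 = 40*(-67)/(-95) - 32 = 40*(-1/95)*(-67) - 32 = 536/19 - 32 = -72/19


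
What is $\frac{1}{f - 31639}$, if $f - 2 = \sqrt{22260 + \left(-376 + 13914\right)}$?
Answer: $- \frac{31637}{1000863971} - \frac{\sqrt{35798}}{1000863971} \approx -3.1799 \cdot 10^{-5}$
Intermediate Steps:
$f = 2 + \sqrt{35798}$ ($f = 2 + \sqrt{22260 + \left(-376 + 13914\right)} = 2 + \sqrt{22260 + 13538} = 2 + \sqrt{35798} \approx 191.2$)
$\frac{1}{f - 31639} = \frac{1}{\left(2 + \sqrt{35798}\right) - 31639} = \frac{1}{-31637 + \sqrt{35798}}$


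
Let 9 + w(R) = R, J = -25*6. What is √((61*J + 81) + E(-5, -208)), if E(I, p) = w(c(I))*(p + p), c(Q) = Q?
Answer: I*√3245 ≈ 56.965*I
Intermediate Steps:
J = -150
w(R) = -9 + R
E(I, p) = 2*p*(-9 + I) (E(I, p) = (-9 + I)*(p + p) = (-9 + I)*(2*p) = 2*p*(-9 + I))
√((61*J + 81) + E(-5, -208)) = √((61*(-150) + 81) + 2*(-208)*(-9 - 5)) = √((-9150 + 81) + 2*(-208)*(-14)) = √(-9069 + 5824) = √(-3245) = I*√3245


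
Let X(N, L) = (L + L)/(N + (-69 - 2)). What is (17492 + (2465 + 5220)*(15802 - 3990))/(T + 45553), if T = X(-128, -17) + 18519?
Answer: 9033874844/6375181 ≈ 1417.0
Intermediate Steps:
X(N, L) = 2*L/(-71 + N) (X(N, L) = (2*L)/(N - 71) = (2*L)/(-71 + N) = 2*L/(-71 + N))
T = 3685315/199 (T = 2*(-17)/(-71 - 128) + 18519 = 2*(-17)/(-199) + 18519 = 2*(-17)*(-1/199) + 18519 = 34/199 + 18519 = 3685315/199 ≈ 18519.)
(17492 + (2465 + 5220)*(15802 - 3990))/(T + 45553) = (17492 + (2465 + 5220)*(15802 - 3990))/(3685315/199 + 45553) = (17492 + 7685*11812)/(12750362/199) = (17492 + 90775220)*(199/12750362) = 90792712*(199/12750362) = 9033874844/6375181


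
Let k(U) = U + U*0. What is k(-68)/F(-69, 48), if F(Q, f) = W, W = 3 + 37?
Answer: -17/10 ≈ -1.7000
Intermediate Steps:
W = 40
F(Q, f) = 40
k(U) = U (k(U) = U + 0 = U)
k(-68)/F(-69, 48) = -68/40 = -68*1/40 = -17/10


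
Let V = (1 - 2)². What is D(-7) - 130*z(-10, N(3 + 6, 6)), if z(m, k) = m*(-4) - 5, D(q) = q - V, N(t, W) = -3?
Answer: -4558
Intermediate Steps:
V = 1 (V = (-1)² = 1)
D(q) = -1 + q (D(q) = q - 1*1 = q - 1 = -1 + q)
z(m, k) = -5 - 4*m (z(m, k) = -4*m - 5 = -5 - 4*m)
D(-7) - 130*z(-10, N(3 + 6, 6)) = (-1 - 7) - 130*(-5 - 4*(-10)) = -8 - 130*(-5 + 40) = -8 - 130*35 = -8 - 4550 = -4558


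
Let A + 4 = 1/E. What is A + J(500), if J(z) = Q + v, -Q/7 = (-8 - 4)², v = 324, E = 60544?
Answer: -41654271/60544 ≈ -688.00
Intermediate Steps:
Q = -1008 (Q = -7*(-8 - 4)² = -7*(-12)² = -7*144 = -1008)
J(z) = -684 (J(z) = -1008 + 324 = -684)
A = -242175/60544 (A = -4 + 1/60544 = -242175/60544 ≈ -4.0000)
A + J(500) = -242175/60544 - 684 = -41654271/60544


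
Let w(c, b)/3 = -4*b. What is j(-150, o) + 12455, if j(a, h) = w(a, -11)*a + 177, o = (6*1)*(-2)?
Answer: -7168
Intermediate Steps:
o = -12 (o = 6*(-2) = -12)
w(c, b) = -12*b (w(c, b) = 3*(-4*b) = -12*b)
j(a, h) = 177 + 132*a (j(a, h) = (-12*(-11))*a + 177 = 132*a + 177 = 177 + 132*a)
j(-150, o) + 12455 = (177 + 132*(-150)) + 12455 = (177 - 19800) + 12455 = -19623 + 12455 = -7168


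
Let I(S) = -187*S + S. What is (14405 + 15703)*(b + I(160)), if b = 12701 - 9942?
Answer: -812946108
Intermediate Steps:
b = 2759
I(S) = -186*S
(14405 + 15703)*(b + I(160)) = (14405 + 15703)*(2759 - 186*160) = 30108*(2759 - 29760) = 30108*(-27001) = -812946108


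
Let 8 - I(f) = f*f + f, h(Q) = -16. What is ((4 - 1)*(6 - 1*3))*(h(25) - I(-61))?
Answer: 32724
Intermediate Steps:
I(f) = 8 - f - f² (I(f) = 8 - (f*f + f) = 8 - (f² + f) = 8 - (f + f²) = 8 + (-f - f²) = 8 - f - f²)
((4 - 1)*(6 - 1*3))*(h(25) - I(-61)) = ((4 - 1)*(6 - 1*3))*(-16 - (8 - 1*(-61) - 1*(-61)²)) = (3*(6 - 3))*(-16 - (8 + 61 - 1*3721)) = (3*3)*(-16 - (8 + 61 - 3721)) = 9*(-16 - 1*(-3652)) = 9*(-16 + 3652) = 9*3636 = 32724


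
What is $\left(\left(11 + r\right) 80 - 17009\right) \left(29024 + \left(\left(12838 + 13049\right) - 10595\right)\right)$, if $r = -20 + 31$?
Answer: $-675774684$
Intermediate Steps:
$r = 11$
$\left(\left(11 + r\right) 80 - 17009\right) \left(29024 + \left(\left(12838 + 13049\right) - 10595\right)\right) = \left(\left(11 + 11\right) 80 - 17009\right) \left(29024 + \left(\left(12838 + 13049\right) - 10595\right)\right) = \left(22 \cdot 80 - 17009\right) \left(29024 + \left(25887 - 10595\right)\right) = \left(1760 - 17009\right) \left(29024 + 15292\right) = \left(-15249\right) 44316 = -675774684$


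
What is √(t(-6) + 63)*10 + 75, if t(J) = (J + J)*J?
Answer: 75 + 30*√15 ≈ 191.19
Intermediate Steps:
t(J) = 2*J² (t(J) = (2*J)*J = 2*J²)
√(t(-6) + 63)*10 + 75 = √(2*(-6)² + 63)*10 + 75 = √(2*36 + 63)*10 + 75 = √(72 + 63)*10 + 75 = √135*10 + 75 = (3*√15)*10 + 75 = 30*√15 + 75 = 75 + 30*√15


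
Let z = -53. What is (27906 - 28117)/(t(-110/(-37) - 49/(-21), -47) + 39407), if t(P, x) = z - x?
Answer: -211/39401 ≈ -0.0053552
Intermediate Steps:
t(P, x) = -53 - x
(27906 - 28117)/(t(-110/(-37) - 49/(-21), -47) + 39407) = (27906 - 28117)/((-53 - 1*(-47)) + 39407) = -211/((-53 + 47) + 39407) = -211/(-6 + 39407) = -211/39401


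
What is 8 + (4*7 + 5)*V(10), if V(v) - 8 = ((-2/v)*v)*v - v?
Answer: -718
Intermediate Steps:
V(v) = 8 - 3*v (V(v) = 8 + (((-2/v)*v)*v - v) = 8 + (-2*v - v) = 8 - 3*v)
8 + (4*7 + 5)*V(10) = 8 + (4*7 + 5)*(8 - 3*10) = 8 + (28 + 5)*(8 - 30) = 8 + 33*(-22) = 8 - 726 = -718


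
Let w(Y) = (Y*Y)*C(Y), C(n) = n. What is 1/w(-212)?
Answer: -1/9528128 ≈ -1.0495e-7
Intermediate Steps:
w(Y) = Y³ (w(Y) = (Y*Y)*Y = Y²*Y = Y³)
1/w(-212) = 1/((-212)³) = 1/(-9528128) = -1/9528128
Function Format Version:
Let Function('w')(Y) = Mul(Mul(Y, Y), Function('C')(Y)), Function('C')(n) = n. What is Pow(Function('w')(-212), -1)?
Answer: Rational(-1, 9528128) ≈ -1.0495e-7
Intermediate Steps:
Function('w')(Y) = Pow(Y, 3) (Function('w')(Y) = Mul(Mul(Y, Y), Y) = Mul(Pow(Y, 2), Y) = Pow(Y, 3))
Pow(Function('w')(-212), -1) = Pow(Pow(-212, 3), -1) = Pow(-9528128, -1) = Rational(-1, 9528128)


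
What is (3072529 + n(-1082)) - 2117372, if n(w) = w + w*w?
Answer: 2124799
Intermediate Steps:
n(w) = w + w**2
(3072529 + n(-1082)) - 2117372 = (3072529 - 1082*(1 - 1082)) - 2117372 = (3072529 - 1082*(-1081)) - 2117372 = (3072529 + 1169642) - 2117372 = 4242171 - 2117372 = 2124799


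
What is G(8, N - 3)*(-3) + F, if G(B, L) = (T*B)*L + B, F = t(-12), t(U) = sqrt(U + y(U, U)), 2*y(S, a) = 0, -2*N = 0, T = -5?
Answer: -384 + 2*I*sqrt(3) ≈ -384.0 + 3.4641*I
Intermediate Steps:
N = 0 (N = -1/2*0 = 0)
y(S, a) = 0 (y(S, a) = (1/2)*0 = 0)
t(U) = sqrt(U) (t(U) = sqrt(U + 0) = sqrt(U))
F = 2*I*sqrt(3) (F = sqrt(-12) = 2*I*sqrt(3) ≈ 3.4641*I)
G(B, L) = B - 5*B*L (G(B, L) = (-5*B)*L + B = -5*B*L + B = B - 5*B*L)
G(8, N - 3)*(-3) + F = (8*(1 - 5*(0 - 3)))*(-3) + 2*I*sqrt(3) = (8*(1 - 5*(-3)))*(-3) + 2*I*sqrt(3) = (8*(1 + 15))*(-3) + 2*I*sqrt(3) = (8*16)*(-3) + 2*I*sqrt(3) = 128*(-3) + 2*I*sqrt(3) = -384 + 2*I*sqrt(3)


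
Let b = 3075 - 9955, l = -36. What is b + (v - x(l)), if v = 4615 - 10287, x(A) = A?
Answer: -12516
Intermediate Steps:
v = -5672
b = -6880
b + (v - x(l)) = -6880 + (-5672 - 1*(-36)) = -6880 + (-5672 + 36) = -6880 - 5636 = -12516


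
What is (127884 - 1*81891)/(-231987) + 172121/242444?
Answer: 9593035845/18747952076 ≈ 0.51168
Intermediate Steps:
(127884 - 1*81891)/(-231987) + 172121/242444 = (127884 - 81891)*(-1/231987) + 172121*(1/242444) = 45993*(-1/231987) + 172121/242444 = -15331/77329 + 172121/242444 = 9593035845/18747952076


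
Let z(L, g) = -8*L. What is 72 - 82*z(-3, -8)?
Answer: -1896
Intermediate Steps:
72 - 82*z(-3, -8) = 72 - (-656)*(-3) = 72 - 82*24 = 72 - 1968 = -1896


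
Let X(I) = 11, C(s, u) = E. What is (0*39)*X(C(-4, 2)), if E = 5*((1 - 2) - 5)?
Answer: 0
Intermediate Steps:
E = -30 (E = 5*(-1 - 5) = 5*(-6) = -30)
C(s, u) = -30
(0*39)*X(C(-4, 2)) = (0*39)*11 = 0*11 = 0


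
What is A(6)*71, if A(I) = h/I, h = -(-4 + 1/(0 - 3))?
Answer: 923/18 ≈ 51.278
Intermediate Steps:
h = 13/3 (h = -(-4 + 1/(-3)) = -(-4 - 1/3) = -1*(-13/3) = 13/3 ≈ 4.3333)
A(I) = 13/(3*I)
A(6)*71 = ((13/3)/6)*71 = ((13/3)*(1/6))*71 = (13/18)*71 = 923/18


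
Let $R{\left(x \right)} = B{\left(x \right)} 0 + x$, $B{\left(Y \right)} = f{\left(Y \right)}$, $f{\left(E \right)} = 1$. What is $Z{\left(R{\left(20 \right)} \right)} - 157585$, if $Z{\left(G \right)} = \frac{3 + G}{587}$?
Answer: $- \frac{92502372}{587} \approx -1.5759 \cdot 10^{5}$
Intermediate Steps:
$B{\left(Y \right)} = 1$
$R{\left(x \right)} = x$ ($R{\left(x \right)} = 1 \cdot 0 + x = 0 + x = x$)
$Z{\left(G \right)} = \frac{3}{587} + \frac{G}{587}$ ($Z{\left(G \right)} = \left(3 + G\right) \frac{1}{587} = \frac{3}{587} + \frac{G}{587}$)
$Z{\left(R{\left(20 \right)} \right)} - 157585 = \left(\frac{3}{587} + \frac{1}{587} \cdot 20\right) - 157585 = \left(\frac{3}{587} + \frac{20}{587}\right) - 157585 = \frac{23}{587} - 157585 = - \frac{92502372}{587}$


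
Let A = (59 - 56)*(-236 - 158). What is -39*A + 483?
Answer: 46581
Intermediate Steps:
A = -1182 (A = 3*(-394) = -1182)
-39*A + 483 = -39*(-1182) + 483 = 46098 + 483 = 46581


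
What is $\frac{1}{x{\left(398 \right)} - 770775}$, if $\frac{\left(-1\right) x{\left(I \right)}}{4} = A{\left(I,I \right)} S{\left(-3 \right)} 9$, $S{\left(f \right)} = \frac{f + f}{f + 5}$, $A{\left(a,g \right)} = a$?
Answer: $- \frac{1}{727791} \approx -1.374 \cdot 10^{-6}$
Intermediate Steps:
$S{\left(f \right)} = \frac{2 f}{5 + f}$
$x{\left(I \right)} = 108 I$ ($x{\left(I \right)} = - 4 I 2 \left(-3\right) \frac{1}{5 - 3} \cdot 9 = - 4 I 2 \left(-3\right) \frac{1}{2} \cdot 9 = - 4 I \left(-3\right) 9 = - 4 - 3 I 9 = - 4 \left(- 27 I\right) = 108 I$)
$\frac{1}{x{\left(398 \right)} - 770775} = \frac{1}{108 \cdot 398 - 770775} = \frac{1}{42984 - 770775} = \frac{1}{-727791} = - \frac{1}{727791}$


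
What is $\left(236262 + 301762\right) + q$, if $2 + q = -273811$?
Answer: $264211$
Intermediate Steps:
$q = -273813$ ($q = -2 - 273811 = -273813$)
$\left(236262 + 301762\right) + q = \left(236262 + 301762\right) - 273813 = 538024 - 273813 = 264211$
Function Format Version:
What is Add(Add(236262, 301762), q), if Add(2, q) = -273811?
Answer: 264211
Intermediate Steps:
q = -273813 (q = Add(-2, -273811) = -273813)
Add(Add(236262, 301762), q) = Add(Add(236262, 301762), -273813) = Add(538024, -273813) = 264211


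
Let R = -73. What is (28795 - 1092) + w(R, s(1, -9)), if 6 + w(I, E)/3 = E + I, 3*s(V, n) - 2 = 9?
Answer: 27477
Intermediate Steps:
s(V, n) = 11/3 (s(V, n) = ⅔ + (⅓)*9 = ⅔ + 3 = 11/3)
w(I, E) = -18 + 3*E + 3*I (w(I, E) = -18 + 3*(E + I) = -18 + (3*E + 3*I) = -18 + 3*E + 3*I)
(28795 - 1092) + w(R, s(1, -9)) = (28795 - 1092) + (-18 + 3*(11/3) + 3*(-73)) = 27703 + (-18 + 11 - 219) = 27703 - 226 = 27477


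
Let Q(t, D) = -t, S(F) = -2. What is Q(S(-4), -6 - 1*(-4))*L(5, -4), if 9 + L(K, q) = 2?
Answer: -14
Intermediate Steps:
L(K, q) = -7 (L(K, q) = -9 + 2 = -7)
Q(S(-4), -6 - 1*(-4))*L(5, -4) = -1*(-2)*(-7) = 2*(-7) = -14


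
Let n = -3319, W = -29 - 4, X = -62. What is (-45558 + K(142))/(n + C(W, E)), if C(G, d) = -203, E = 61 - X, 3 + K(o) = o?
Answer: 45419/3522 ≈ 12.896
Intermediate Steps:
K(o) = -3 + o
E = 123 (E = 61 - 1*(-62) = 61 + 62 = 123)
W = -33
(-45558 + K(142))/(n + C(W, E)) = (-45558 + (-3 + 142))/(-3319 - 203) = (-45558 + 139)/(-3522) = -45419*(-1/3522) = 45419/3522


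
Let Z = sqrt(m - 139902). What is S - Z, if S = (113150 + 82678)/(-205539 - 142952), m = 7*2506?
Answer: -195828/348491 - 2*I*sqrt(30590) ≈ -0.56193 - 349.8*I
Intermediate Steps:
m = 17542
S = -195828/348491 (S = 195828/(-348491) = 195828*(-1/348491) = -195828/348491 ≈ -0.56193)
Z = 2*I*sqrt(30590) (Z = sqrt(17542 - 139902) = sqrt(-122360) = 2*I*sqrt(30590) ≈ 349.8*I)
S - Z = -195828/348491 - 2*I*sqrt(30590)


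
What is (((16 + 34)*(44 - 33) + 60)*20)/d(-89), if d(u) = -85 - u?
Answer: 3050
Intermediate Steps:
(((16 + 34)*(44 - 33) + 60)*20)/d(-89) = (((16 + 34)*(44 - 33) + 60)*20)/(-85 - 1*(-89)) = ((50*11 + 60)*20)/(-85 + 89) = ((550 + 60)*20)/4 = (610*20)*(1/4) = 12200*(1/4) = 3050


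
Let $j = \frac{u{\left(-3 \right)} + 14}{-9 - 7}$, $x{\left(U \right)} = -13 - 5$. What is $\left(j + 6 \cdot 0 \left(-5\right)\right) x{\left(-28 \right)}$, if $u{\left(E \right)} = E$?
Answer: $\frac{99}{8} \approx 12.375$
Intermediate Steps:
$x{\left(U \right)} = -18$ ($x{\left(U \right)} = -13 - 5 = -18$)
$j = - \frac{11}{16}$ ($j = \frac{-3 + 14}{-9 - 7} = \frac{11}{-16} = 11 \left(- \frac{1}{16}\right) = - \frac{11}{16} \approx -0.6875$)
$\left(j + 6 \cdot 0 \left(-5\right)\right) x{\left(-28 \right)} = \left(- \frac{11}{16} + 6 \cdot 0 \left(-5\right)\right) \left(-18\right) = \left(- \frac{11}{16} + 0 \left(-5\right)\right) \left(-18\right) = \left(- \frac{11}{16} + 0\right) \left(-18\right) = \left(- \frac{11}{16}\right) \left(-18\right) = \frac{99}{8}$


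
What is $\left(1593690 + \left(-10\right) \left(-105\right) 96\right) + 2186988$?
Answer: $3881478$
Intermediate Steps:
$\left(1593690 + \left(-10\right) \left(-105\right) 96\right) + 2186988 = \left(1593690 + 1050 \cdot 96\right) + 2186988 = \left(1593690 + 100800\right) + 2186988 = 1694490 + 2186988 = 3881478$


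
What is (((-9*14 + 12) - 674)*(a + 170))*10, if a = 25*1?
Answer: -1536600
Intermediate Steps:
a = 25
(((-9*14 + 12) - 674)*(a + 170))*10 = (((-9*14 + 12) - 674)*(25 + 170))*10 = (((-126 + 12) - 674)*195)*10 = ((-114 - 674)*195)*10 = -788*195*10 = -153660*10 = -1536600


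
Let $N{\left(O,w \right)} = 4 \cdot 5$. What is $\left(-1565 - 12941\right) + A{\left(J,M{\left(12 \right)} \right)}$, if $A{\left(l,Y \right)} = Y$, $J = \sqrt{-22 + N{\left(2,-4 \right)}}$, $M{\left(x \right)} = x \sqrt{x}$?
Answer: $-14506 + 24 \sqrt{3} \approx -14464.0$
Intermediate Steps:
$M{\left(x \right)} = x^{\frac{3}{2}}$
$N{\left(O,w \right)} = 20$
$J = i \sqrt{2}$ ($J = \sqrt{-22 + 20} = \sqrt{-2} = i \sqrt{2} \approx 1.4142 i$)
$\left(-1565 - 12941\right) + A{\left(J,M{\left(12 \right)} \right)} = \left(-1565 - 12941\right) + 12^{\frac{3}{2}} = -14506 + 24 \sqrt{3}$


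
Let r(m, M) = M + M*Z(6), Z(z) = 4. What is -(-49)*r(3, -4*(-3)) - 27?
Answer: 2913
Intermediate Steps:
r(m, M) = 5*M (r(m, M) = M + M*4 = M + 4*M = 5*M)
-(-49)*r(3, -4*(-3)) - 27 = -(-49)*5*(-4*(-3)) - 27 = -(-49)*5*12 - 27 = -(-49)*60 - 27 = -49*(-60) - 27 = 2940 - 27 = 2913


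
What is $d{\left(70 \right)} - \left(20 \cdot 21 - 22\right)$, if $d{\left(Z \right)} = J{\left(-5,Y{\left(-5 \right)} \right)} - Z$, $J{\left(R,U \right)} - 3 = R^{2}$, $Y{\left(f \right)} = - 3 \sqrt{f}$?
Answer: $-440$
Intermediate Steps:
$J{\left(R,U \right)} = 3 + R^{2}$
$d{\left(Z \right)} = 28 - Z$ ($d{\left(Z \right)} = \left(3 + \left(-5\right)^{2}\right) - Z = \left(3 + 25\right) - Z = 28 - Z$)
$d{\left(70 \right)} - \left(20 \cdot 21 - 22\right) = \left(28 - 70\right) - \left(20 \cdot 21 - 22\right) = \left(28 - 70\right) - \left(420 - 22\right) = -42 - 398 = -440$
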